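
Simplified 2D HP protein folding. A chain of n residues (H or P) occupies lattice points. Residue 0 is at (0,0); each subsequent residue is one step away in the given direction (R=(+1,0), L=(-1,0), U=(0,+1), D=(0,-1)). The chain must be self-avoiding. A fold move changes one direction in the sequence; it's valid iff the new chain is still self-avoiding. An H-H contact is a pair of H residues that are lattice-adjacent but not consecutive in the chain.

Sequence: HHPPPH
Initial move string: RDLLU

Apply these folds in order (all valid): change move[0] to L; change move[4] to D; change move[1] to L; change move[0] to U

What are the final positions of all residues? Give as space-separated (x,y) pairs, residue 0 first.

Initial moves: RDLLU
Fold: move[0]->L => LDLLU (positions: [(0, 0), (-1, 0), (-1, -1), (-2, -1), (-3, -1), (-3, 0)])
Fold: move[4]->D => LDLLD (positions: [(0, 0), (-1, 0), (-1, -1), (-2, -1), (-3, -1), (-3, -2)])
Fold: move[1]->L => LLLLD (positions: [(0, 0), (-1, 0), (-2, 0), (-3, 0), (-4, 0), (-4, -1)])
Fold: move[0]->U => ULLLD (positions: [(0, 0), (0, 1), (-1, 1), (-2, 1), (-3, 1), (-3, 0)])

Answer: (0,0) (0,1) (-1,1) (-2,1) (-3,1) (-3,0)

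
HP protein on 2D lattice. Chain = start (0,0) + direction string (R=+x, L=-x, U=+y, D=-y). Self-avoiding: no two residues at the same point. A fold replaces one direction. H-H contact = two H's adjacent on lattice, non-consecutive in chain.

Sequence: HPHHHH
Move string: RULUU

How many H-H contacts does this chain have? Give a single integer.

Answer: 1

Derivation:
Positions: [(0, 0), (1, 0), (1, 1), (0, 1), (0, 2), (0, 3)]
H-H contact: residue 0 @(0,0) - residue 3 @(0, 1)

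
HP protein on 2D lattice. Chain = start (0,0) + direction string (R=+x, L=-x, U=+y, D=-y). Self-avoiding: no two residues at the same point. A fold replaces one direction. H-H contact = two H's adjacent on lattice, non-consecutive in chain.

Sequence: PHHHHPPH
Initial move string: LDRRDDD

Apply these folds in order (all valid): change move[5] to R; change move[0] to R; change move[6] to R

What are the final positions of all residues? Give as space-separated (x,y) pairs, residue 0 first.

Initial moves: LDRRDDD
Fold: move[5]->R => LDRRDRD (positions: [(0, 0), (-1, 0), (-1, -1), (0, -1), (1, -1), (1, -2), (2, -2), (2, -3)])
Fold: move[0]->R => RDRRDRD (positions: [(0, 0), (1, 0), (1, -1), (2, -1), (3, -1), (3, -2), (4, -2), (4, -3)])
Fold: move[6]->R => RDRRDRR (positions: [(0, 0), (1, 0), (1, -1), (2, -1), (3, -1), (3, -2), (4, -2), (5, -2)])

Answer: (0,0) (1,0) (1,-1) (2,-1) (3,-1) (3,-2) (4,-2) (5,-2)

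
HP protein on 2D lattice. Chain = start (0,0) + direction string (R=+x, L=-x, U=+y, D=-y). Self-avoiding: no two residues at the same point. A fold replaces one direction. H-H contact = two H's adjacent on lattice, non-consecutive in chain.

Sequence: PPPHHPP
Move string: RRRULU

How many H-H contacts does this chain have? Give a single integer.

Answer: 0

Derivation:
Positions: [(0, 0), (1, 0), (2, 0), (3, 0), (3, 1), (2, 1), (2, 2)]
No H-H contacts found.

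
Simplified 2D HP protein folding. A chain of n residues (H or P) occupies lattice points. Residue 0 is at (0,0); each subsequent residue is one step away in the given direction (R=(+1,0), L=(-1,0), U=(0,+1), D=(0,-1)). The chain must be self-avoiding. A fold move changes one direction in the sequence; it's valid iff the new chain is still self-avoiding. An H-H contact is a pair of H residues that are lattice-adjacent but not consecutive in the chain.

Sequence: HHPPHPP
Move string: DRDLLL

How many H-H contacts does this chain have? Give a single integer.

Positions: [(0, 0), (0, -1), (1, -1), (1, -2), (0, -2), (-1, -2), (-2, -2)]
H-H contact: residue 1 @(0,-1) - residue 4 @(0, -2)

Answer: 1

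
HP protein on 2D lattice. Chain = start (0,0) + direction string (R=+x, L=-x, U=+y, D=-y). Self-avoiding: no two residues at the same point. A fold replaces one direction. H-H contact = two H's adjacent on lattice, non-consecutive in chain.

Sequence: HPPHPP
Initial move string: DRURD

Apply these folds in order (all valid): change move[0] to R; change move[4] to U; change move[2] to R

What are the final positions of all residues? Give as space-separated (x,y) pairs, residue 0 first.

Answer: (0,0) (1,0) (2,0) (3,0) (4,0) (4,1)

Derivation:
Initial moves: DRURD
Fold: move[0]->R => RRURD (positions: [(0, 0), (1, 0), (2, 0), (2, 1), (3, 1), (3, 0)])
Fold: move[4]->U => RRURU (positions: [(0, 0), (1, 0), (2, 0), (2, 1), (3, 1), (3, 2)])
Fold: move[2]->R => RRRRU (positions: [(0, 0), (1, 0), (2, 0), (3, 0), (4, 0), (4, 1)])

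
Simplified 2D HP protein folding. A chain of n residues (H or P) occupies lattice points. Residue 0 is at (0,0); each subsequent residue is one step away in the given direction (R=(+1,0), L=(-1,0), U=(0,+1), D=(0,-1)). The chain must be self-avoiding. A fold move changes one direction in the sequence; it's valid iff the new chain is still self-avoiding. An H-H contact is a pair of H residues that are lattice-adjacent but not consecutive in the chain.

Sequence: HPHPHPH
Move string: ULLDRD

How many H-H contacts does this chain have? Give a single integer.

Positions: [(0, 0), (0, 1), (-1, 1), (-2, 1), (-2, 0), (-1, 0), (-1, -1)]
No H-H contacts found.

Answer: 0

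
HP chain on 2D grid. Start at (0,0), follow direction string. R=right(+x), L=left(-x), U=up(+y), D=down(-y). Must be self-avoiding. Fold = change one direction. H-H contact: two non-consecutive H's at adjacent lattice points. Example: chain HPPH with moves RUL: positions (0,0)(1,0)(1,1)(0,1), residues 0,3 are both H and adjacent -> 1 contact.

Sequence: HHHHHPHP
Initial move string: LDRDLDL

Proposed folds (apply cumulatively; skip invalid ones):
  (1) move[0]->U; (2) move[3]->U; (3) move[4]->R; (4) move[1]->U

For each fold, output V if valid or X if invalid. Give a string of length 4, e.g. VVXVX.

Answer: XXVX

Derivation:
Initial: LDRDLDL -> [(0, 0), (-1, 0), (-1, -1), (0, -1), (0, -2), (-1, -2), (-1, -3), (-2, -3)]
Fold 1: move[0]->U => UDRDLDL INVALID (collision), skipped
Fold 2: move[3]->U => LDRULDL INVALID (collision), skipped
Fold 3: move[4]->R => LDRDRDL VALID
Fold 4: move[1]->U => LURDRDL INVALID (collision), skipped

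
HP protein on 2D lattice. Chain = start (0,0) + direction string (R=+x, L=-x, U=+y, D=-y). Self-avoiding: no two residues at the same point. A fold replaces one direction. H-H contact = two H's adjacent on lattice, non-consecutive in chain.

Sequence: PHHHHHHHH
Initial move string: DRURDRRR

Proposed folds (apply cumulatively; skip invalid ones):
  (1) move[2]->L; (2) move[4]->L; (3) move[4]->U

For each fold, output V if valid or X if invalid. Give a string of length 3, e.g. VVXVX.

Answer: XXV

Derivation:
Initial: DRURDRRR -> [(0, 0), (0, -1), (1, -1), (1, 0), (2, 0), (2, -1), (3, -1), (4, -1), (5, -1)]
Fold 1: move[2]->L => DRLRDRRR INVALID (collision), skipped
Fold 2: move[4]->L => DRURLRRR INVALID (collision), skipped
Fold 3: move[4]->U => DRURURRR VALID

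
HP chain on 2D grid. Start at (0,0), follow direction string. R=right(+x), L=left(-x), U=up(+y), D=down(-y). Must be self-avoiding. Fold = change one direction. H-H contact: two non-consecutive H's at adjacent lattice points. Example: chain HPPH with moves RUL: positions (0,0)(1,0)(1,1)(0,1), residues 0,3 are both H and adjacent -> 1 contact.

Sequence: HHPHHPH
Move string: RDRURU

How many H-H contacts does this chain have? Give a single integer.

Positions: [(0, 0), (1, 0), (1, -1), (2, -1), (2, 0), (3, 0), (3, 1)]
H-H contact: residue 1 @(1,0) - residue 4 @(2, 0)

Answer: 1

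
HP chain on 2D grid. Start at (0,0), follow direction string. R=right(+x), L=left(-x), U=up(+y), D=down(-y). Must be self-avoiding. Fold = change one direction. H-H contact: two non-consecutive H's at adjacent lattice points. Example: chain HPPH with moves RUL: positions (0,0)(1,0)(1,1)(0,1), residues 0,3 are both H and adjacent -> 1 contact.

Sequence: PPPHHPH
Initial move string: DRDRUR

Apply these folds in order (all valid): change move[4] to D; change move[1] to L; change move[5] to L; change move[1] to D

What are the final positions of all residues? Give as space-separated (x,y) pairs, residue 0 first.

Initial moves: DRDRUR
Fold: move[4]->D => DRDRDR (positions: [(0, 0), (0, -1), (1, -1), (1, -2), (2, -2), (2, -3), (3, -3)])
Fold: move[1]->L => DLDRDR (positions: [(0, 0), (0, -1), (-1, -1), (-1, -2), (0, -2), (0, -3), (1, -3)])
Fold: move[5]->L => DLDRDL (positions: [(0, 0), (0, -1), (-1, -1), (-1, -2), (0, -2), (0, -3), (-1, -3)])
Fold: move[1]->D => DDDRDL (positions: [(0, 0), (0, -1), (0, -2), (0, -3), (1, -3), (1, -4), (0, -4)])

Answer: (0,0) (0,-1) (0,-2) (0,-3) (1,-3) (1,-4) (0,-4)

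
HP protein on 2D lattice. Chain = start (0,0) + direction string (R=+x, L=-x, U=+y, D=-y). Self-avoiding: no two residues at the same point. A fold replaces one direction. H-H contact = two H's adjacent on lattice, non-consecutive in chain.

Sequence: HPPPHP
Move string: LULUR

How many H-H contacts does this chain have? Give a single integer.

Positions: [(0, 0), (-1, 0), (-1, 1), (-2, 1), (-2, 2), (-1, 2)]
No H-H contacts found.

Answer: 0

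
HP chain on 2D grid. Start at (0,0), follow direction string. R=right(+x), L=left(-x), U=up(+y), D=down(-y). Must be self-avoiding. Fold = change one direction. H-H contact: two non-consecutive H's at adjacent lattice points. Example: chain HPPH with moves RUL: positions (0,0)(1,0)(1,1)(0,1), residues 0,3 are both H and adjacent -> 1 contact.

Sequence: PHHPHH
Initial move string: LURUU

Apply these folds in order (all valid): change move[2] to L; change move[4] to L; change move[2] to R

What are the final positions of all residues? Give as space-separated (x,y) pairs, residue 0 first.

Answer: (0,0) (-1,0) (-1,1) (0,1) (0,2) (-1,2)

Derivation:
Initial moves: LURUU
Fold: move[2]->L => LULUU (positions: [(0, 0), (-1, 0), (-1, 1), (-2, 1), (-2, 2), (-2, 3)])
Fold: move[4]->L => LULUL (positions: [(0, 0), (-1, 0), (-1, 1), (-2, 1), (-2, 2), (-3, 2)])
Fold: move[2]->R => LURUL (positions: [(0, 0), (-1, 0), (-1, 1), (0, 1), (0, 2), (-1, 2)])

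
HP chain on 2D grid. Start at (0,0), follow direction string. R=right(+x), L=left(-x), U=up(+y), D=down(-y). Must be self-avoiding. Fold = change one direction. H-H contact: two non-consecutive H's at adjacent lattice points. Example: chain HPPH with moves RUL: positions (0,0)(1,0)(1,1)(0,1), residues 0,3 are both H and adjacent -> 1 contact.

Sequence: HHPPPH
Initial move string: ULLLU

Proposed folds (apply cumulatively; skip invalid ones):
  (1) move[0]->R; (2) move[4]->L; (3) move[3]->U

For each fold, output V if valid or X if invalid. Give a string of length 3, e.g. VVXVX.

Answer: XVV

Derivation:
Initial: ULLLU -> [(0, 0), (0, 1), (-1, 1), (-2, 1), (-3, 1), (-3, 2)]
Fold 1: move[0]->R => RLLLU INVALID (collision), skipped
Fold 2: move[4]->L => ULLLL VALID
Fold 3: move[3]->U => ULLUL VALID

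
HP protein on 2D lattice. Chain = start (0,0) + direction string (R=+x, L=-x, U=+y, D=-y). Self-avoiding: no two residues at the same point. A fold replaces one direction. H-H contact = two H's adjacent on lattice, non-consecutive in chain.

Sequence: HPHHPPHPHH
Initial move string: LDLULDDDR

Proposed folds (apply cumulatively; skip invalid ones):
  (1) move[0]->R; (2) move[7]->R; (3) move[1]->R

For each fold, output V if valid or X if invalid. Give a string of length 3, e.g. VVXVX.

Answer: XVX

Derivation:
Initial: LDLULDDDR -> [(0, 0), (-1, 0), (-1, -1), (-2, -1), (-2, 0), (-3, 0), (-3, -1), (-3, -2), (-3, -3), (-2, -3)]
Fold 1: move[0]->R => RDLULDDDR INVALID (collision), skipped
Fold 2: move[7]->R => LDLULDDRR VALID
Fold 3: move[1]->R => LRLULDDRR INVALID (collision), skipped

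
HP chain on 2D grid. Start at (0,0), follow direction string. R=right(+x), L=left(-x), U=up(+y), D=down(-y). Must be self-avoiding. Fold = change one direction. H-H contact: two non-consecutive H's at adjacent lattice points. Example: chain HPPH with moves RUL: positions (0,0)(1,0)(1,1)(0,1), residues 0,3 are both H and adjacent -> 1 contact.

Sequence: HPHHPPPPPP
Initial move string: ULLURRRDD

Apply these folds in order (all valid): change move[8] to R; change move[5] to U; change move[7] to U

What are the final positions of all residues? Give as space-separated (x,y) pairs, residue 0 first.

Initial moves: ULLURRRDD
Fold: move[8]->R => ULLURRRDR (positions: [(0, 0), (0, 1), (-1, 1), (-2, 1), (-2, 2), (-1, 2), (0, 2), (1, 2), (1, 1), (2, 1)])
Fold: move[5]->U => ULLURURDR (positions: [(0, 0), (0, 1), (-1, 1), (-2, 1), (-2, 2), (-1, 2), (-1, 3), (0, 3), (0, 2), (1, 2)])
Fold: move[7]->U => ULLURURUR (positions: [(0, 0), (0, 1), (-1, 1), (-2, 1), (-2, 2), (-1, 2), (-1, 3), (0, 3), (0, 4), (1, 4)])

Answer: (0,0) (0,1) (-1,1) (-2,1) (-2,2) (-1,2) (-1,3) (0,3) (0,4) (1,4)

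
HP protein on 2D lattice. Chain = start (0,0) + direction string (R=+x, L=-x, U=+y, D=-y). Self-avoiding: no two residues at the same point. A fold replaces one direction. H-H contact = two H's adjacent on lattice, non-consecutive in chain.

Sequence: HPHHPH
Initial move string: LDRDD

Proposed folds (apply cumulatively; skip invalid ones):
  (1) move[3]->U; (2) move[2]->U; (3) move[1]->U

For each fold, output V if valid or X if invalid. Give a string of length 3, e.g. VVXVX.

Answer: XXX

Derivation:
Initial: LDRDD -> [(0, 0), (-1, 0), (-1, -1), (0, -1), (0, -2), (0, -3)]
Fold 1: move[3]->U => LDRUD INVALID (collision), skipped
Fold 2: move[2]->U => LDUDD INVALID (collision), skipped
Fold 3: move[1]->U => LURDD INVALID (collision), skipped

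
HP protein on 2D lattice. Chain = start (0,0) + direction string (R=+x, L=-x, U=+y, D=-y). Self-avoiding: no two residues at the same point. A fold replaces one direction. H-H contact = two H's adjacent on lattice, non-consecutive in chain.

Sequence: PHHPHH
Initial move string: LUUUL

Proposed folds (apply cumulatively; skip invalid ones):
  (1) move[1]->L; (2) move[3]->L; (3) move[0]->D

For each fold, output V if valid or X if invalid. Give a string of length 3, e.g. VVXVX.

Answer: VVV

Derivation:
Initial: LUUUL -> [(0, 0), (-1, 0), (-1, 1), (-1, 2), (-1, 3), (-2, 3)]
Fold 1: move[1]->L => LLUUL VALID
Fold 2: move[3]->L => LLULL VALID
Fold 3: move[0]->D => DLULL VALID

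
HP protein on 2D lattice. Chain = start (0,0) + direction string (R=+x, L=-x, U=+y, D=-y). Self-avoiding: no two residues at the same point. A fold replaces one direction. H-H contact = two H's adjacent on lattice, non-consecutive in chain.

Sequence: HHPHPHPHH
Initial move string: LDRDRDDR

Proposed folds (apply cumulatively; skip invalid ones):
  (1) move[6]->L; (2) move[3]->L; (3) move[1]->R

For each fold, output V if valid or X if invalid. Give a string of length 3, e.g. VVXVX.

Initial: LDRDRDDR -> [(0, 0), (-1, 0), (-1, -1), (0, -1), (0, -2), (1, -2), (1, -3), (1, -4), (2, -4)]
Fold 1: move[6]->L => LDRDRDLR INVALID (collision), skipped
Fold 2: move[3]->L => LDRLRDDR INVALID (collision), skipped
Fold 3: move[1]->R => LRRDRDDR INVALID (collision), skipped

Answer: XXX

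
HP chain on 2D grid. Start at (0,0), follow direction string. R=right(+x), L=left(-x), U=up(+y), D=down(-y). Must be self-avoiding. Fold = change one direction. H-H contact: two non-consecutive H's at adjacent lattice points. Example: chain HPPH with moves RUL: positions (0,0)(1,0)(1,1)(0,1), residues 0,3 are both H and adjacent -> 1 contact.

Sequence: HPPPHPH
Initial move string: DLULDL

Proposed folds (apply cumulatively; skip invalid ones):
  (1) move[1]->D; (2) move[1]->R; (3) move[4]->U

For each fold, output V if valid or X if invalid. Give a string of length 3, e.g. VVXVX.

Answer: XXV

Derivation:
Initial: DLULDL -> [(0, 0), (0, -1), (-1, -1), (-1, 0), (-2, 0), (-2, -1), (-3, -1)]
Fold 1: move[1]->D => DDULDL INVALID (collision), skipped
Fold 2: move[1]->R => DRULDL INVALID (collision), skipped
Fold 3: move[4]->U => DLULUL VALID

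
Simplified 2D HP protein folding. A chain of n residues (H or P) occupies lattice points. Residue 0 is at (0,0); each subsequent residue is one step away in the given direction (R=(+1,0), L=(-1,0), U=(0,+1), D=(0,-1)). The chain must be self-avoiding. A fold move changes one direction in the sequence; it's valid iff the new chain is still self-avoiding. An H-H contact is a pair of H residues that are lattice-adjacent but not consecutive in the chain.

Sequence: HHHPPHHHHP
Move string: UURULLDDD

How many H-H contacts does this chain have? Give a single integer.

Positions: [(0, 0), (0, 1), (0, 2), (1, 2), (1, 3), (0, 3), (-1, 3), (-1, 2), (-1, 1), (-1, 0)]
H-H contact: residue 1 @(0,1) - residue 8 @(-1, 1)
H-H contact: residue 2 @(0,2) - residue 7 @(-1, 2)
H-H contact: residue 2 @(0,2) - residue 5 @(0, 3)

Answer: 3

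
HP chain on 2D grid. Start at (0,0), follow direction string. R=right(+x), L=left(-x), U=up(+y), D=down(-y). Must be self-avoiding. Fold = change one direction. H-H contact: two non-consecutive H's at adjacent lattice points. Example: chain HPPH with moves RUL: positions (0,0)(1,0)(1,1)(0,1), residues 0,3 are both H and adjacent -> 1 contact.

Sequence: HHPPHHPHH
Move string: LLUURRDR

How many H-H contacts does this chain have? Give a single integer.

Positions: [(0, 0), (-1, 0), (-2, 0), (-2, 1), (-2, 2), (-1, 2), (0, 2), (0, 1), (1, 1)]
H-H contact: residue 0 @(0,0) - residue 7 @(0, 1)

Answer: 1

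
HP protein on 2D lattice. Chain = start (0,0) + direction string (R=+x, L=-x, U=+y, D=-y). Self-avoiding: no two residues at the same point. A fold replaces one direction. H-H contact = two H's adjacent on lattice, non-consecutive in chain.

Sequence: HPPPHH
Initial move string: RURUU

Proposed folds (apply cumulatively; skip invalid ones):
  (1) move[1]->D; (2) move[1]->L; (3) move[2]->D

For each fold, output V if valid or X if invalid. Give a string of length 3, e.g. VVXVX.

Initial: RURUU -> [(0, 0), (1, 0), (1, 1), (2, 1), (2, 2), (2, 3)]
Fold 1: move[1]->D => RDRUU VALID
Fold 2: move[1]->L => RLRUU INVALID (collision), skipped
Fold 3: move[2]->D => RDDUU INVALID (collision), skipped

Answer: VXX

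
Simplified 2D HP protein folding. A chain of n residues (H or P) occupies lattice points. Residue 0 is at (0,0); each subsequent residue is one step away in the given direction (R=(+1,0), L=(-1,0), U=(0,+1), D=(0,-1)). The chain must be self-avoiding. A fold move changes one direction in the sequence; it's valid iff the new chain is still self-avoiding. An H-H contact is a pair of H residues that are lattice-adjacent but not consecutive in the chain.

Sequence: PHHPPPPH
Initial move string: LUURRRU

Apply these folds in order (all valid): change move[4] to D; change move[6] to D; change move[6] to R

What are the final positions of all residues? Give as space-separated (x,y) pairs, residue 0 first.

Answer: (0,0) (-1,0) (-1,1) (-1,2) (0,2) (0,1) (1,1) (2,1)

Derivation:
Initial moves: LUURRRU
Fold: move[4]->D => LUURDRU (positions: [(0, 0), (-1, 0), (-1, 1), (-1, 2), (0, 2), (0, 1), (1, 1), (1, 2)])
Fold: move[6]->D => LUURDRD (positions: [(0, 0), (-1, 0), (-1, 1), (-1, 2), (0, 2), (0, 1), (1, 1), (1, 0)])
Fold: move[6]->R => LUURDRR (positions: [(0, 0), (-1, 0), (-1, 1), (-1, 2), (0, 2), (0, 1), (1, 1), (2, 1)])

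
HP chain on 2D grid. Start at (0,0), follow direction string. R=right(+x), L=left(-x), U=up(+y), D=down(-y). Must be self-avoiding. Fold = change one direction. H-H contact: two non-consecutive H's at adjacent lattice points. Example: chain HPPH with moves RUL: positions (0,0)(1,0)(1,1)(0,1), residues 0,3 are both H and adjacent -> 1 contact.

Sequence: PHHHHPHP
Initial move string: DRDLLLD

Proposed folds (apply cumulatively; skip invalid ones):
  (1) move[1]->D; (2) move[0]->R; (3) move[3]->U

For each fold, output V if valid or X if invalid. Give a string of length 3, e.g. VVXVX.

Initial: DRDLLLD -> [(0, 0), (0, -1), (1, -1), (1, -2), (0, -2), (-1, -2), (-2, -2), (-2, -3)]
Fold 1: move[1]->D => DDDLLLD VALID
Fold 2: move[0]->R => RDDLLLD VALID
Fold 3: move[3]->U => RDDULLD INVALID (collision), skipped

Answer: VVX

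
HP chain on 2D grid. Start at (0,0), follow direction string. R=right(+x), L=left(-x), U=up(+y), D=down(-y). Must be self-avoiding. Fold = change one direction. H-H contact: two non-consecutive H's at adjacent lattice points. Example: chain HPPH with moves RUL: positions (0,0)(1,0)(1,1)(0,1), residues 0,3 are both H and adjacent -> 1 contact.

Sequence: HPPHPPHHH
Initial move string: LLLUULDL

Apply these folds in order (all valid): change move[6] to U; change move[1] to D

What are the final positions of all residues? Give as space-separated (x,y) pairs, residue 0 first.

Answer: (0,0) (-1,0) (-1,-1) (-2,-1) (-2,0) (-2,1) (-3,1) (-3,2) (-4,2)

Derivation:
Initial moves: LLLUULDL
Fold: move[6]->U => LLLUULUL (positions: [(0, 0), (-1, 0), (-2, 0), (-3, 0), (-3, 1), (-3, 2), (-4, 2), (-4, 3), (-5, 3)])
Fold: move[1]->D => LDLUULUL (positions: [(0, 0), (-1, 0), (-1, -1), (-2, -1), (-2, 0), (-2, 1), (-3, 1), (-3, 2), (-4, 2)])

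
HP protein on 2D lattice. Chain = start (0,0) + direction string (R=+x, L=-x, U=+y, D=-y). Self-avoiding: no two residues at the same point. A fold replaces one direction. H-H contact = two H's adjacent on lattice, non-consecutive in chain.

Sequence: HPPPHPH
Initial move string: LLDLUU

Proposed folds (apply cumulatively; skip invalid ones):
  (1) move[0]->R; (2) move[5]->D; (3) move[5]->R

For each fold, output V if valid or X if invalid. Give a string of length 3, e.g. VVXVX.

Answer: XXX

Derivation:
Initial: LLDLUU -> [(0, 0), (-1, 0), (-2, 0), (-2, -1), (-3, -1), (-3, 0), (-3, 1)]
Fold 1: move[0]->R => RLDLUU INVALID (collision), skipped
Fold 2: move[5]->D => LLDLUD INVALID (collision), skipped
Fold 3: move[5]->R => LLDLUR INVALID (collision), skipped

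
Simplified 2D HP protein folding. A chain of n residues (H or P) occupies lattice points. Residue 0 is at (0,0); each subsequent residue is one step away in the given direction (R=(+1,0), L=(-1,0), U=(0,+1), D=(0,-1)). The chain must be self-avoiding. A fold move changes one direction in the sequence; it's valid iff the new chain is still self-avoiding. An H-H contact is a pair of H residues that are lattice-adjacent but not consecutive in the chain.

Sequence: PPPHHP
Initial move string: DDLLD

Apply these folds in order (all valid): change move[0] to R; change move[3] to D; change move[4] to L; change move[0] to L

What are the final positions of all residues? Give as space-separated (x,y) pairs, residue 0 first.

Initial moves: DDLLD
Fold: move[0]->R => RDLLD (positions: [(0, 0), (1, 0), (1, -1), (0, -1), (-1, -1), (-1, -2)])
Fold: move[3]->D => RDLDD (positions: [(0, 0), (1, 0), (1, -1), (0, -1), (0, -2), (0, -3)])
Fold: move[4]->L => RDLDL (positions: [(0, 0), (1, 0), (1, -1), (0, -1), (0, -2), (-1, -2)])
Fold: move[0]->L => LDLDL (positions: [(0, 0), (-1, 0), (-1, -1), (-2, -1), (-2, -2), (-3, -2)])

Answer: (0,0) (-1,0) (-1,-1) (-2,-1) (-2,-2) (-3,-2)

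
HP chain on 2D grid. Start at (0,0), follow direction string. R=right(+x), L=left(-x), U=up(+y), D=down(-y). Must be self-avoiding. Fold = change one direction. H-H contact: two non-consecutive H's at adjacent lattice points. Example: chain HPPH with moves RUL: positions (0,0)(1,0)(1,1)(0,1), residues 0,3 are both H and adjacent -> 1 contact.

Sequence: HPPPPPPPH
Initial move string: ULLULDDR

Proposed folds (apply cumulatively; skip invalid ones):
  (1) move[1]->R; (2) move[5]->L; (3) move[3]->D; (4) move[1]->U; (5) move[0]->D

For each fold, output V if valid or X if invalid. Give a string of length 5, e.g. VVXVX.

Initial: ULLULDDR -> [(0, 0), (0, 1), (-1, 1), (-2, 1), (-2, 2), (-3, 2), (-3, 1), (-3, 0), (-2, 0)]
Fold 1: move[1]->R => URLULDDR INVALID (collision), skipped
Fold 2: move[5]->L => ULLULLDR VALID
Fold 3: move[3]->D => ULLDLLDR VALID
Fold 4: move[1]->U => UULDLLDR VALID
Fold 5: move[0]->D => DULDLLDR INVALID (collision), skipped

Answer: XVVVX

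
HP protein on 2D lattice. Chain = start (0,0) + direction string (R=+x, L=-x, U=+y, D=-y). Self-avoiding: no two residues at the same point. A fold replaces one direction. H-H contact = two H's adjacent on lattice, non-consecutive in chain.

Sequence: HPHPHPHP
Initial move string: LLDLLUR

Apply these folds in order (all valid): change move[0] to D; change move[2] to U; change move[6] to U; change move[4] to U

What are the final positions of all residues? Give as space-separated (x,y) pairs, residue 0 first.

Answer: (0,0) (0,-1) (-1,-1) (-1,0) (-2,0) (-2,1) (-2,2) (-2,3)

Derivation:
Initial moves: LLDLLUR
Fold: move[0]->D => DLDLLUR (positions: [(0, 0), (0, -1), (-1, -1), (-1, -2), (-2, -2), (-3, -2), (-3, -1), (-2, -1)])
Fold: move[2]->U => DLULLUR (positions: [(0, 0), (0, -1), (-1, -1), (-1, 0), (-2, 0), (-3, 0), (-3, 1), (-2, 1)])
Fold: move[6]->U => DLULLUU (positions: [(0, 0), (0, -1), (-1, -1), (-1, 0), (-2, 0), (-3, 0), (-3, 1), (-3, 2)])
Fold: move[4]->U => DLULUUU (positions: [(0, 0), (0, -1), (-1, -1), (-1, 0), (-2, 0), (-2, 1), (-2, 2), (-2, 3)])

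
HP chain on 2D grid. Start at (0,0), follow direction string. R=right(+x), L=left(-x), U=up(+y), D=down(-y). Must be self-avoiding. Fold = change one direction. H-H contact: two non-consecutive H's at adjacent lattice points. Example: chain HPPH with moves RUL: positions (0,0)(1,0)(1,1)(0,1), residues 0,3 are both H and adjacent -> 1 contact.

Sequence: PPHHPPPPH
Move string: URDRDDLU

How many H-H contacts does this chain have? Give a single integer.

Answer: 1

Derivation:
Positions: [(0, 0), (0, 1), (1, 1), (1, 0), (2, 0), (2, -1), (2, -2), (1, -2), (1, -1)]
H-H contact: residue 3 @(1,0) - residue 8 @(1, -1)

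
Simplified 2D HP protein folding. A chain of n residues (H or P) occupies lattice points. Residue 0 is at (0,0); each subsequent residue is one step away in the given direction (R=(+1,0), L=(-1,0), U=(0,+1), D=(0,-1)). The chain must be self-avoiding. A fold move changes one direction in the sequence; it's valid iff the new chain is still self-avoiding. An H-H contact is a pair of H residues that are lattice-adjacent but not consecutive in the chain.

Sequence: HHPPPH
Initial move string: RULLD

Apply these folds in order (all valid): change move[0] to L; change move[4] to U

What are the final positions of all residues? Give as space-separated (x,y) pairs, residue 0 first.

Answer: (0,0) (-1,0) (-1,1) (-2,1) (-3,1) (-3,2)

Derivation:
Initial moves: RULLD
Fold: move[0]->L => LULLD (positions: [(0, 0), (-1, 0), (-1, 1), (-2, 1), (-3, 1), (-3, 0)])
Fold: move[4]->U => LULLU (positions: [(0, 0), (-1, 0), (-1, 1), (-2, 1), (-3, 1), (-3, 2)])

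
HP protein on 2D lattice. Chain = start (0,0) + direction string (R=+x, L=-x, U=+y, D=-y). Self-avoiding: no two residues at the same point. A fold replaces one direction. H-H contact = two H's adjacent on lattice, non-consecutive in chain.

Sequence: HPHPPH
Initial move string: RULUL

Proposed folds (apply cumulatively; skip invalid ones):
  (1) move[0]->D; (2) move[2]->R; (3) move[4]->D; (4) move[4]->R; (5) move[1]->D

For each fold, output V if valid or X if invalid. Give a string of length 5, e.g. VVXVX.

Answer: XVXVV

Derivation:
Initial: RULUL -> [(0, 0), (1, 0), (1, 1), (0, 1), (0, 2), (-1, 2)]
Fold 1: move[0]->D => DULUL INVALID (collision), skipped
Fold 2: move[2]->R => RURUL VALID
Fold 3: move[4]->D => RURUD INVALID (collision), skipped
Fold 4: move[4]->R => RURUR VALID
Fold 5: move[1]->D => RDRUR VALID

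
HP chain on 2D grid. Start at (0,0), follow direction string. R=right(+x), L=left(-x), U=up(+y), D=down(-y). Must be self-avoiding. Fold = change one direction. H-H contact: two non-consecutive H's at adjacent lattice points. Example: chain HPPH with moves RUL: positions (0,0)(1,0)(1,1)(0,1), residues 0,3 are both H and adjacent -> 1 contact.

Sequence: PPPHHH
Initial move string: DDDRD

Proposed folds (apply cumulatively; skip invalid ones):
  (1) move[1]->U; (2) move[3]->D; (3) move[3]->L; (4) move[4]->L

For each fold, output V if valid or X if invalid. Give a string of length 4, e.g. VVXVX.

Initial: DDDRD -> [(0, 0), (0, -1), (0, -2), (0, -3), (1, -3), (1, -4)]
Fold 1: move[1]->U => DUDRD INVALID (collision), skipped
Fold 2: move[3]->D => DDDDD VALID
Fold 3: move[3]->L => DDDLD VALID
Fold 4: move[4]->L => DDDLL VALID

Answer: XVVV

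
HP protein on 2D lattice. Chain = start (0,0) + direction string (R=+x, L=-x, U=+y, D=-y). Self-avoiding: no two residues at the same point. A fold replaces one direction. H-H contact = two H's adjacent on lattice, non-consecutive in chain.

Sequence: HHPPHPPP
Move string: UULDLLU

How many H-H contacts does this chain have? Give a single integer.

Answer: 1

Derivation:
Positions: [(0, 0), (0, 1), (0, 2), (-1, 2), (-1, 1), (-2, 1), (-3, 1), (-3, 2)]
H-H contact: residue 1 @(0,1) - residue 4 @(-1, 1)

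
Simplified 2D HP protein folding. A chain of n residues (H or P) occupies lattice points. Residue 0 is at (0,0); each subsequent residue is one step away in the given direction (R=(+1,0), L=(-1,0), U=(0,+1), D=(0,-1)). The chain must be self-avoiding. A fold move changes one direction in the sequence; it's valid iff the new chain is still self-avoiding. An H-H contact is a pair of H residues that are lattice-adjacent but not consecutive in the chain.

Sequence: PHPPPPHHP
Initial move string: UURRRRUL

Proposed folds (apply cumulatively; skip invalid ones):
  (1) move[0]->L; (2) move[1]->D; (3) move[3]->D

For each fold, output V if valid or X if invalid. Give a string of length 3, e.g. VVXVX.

Answer: VVV

Derivation:
Initial: UURRRRUL -> [(0, 0), (0, 1), (0, 2), (1, 2), (2, 2), (3, 2), (4, 2), (4, 3), (3, 3)]
Fold 1: move[0]->L => LURRRRUL VALID
Fold 2: move[1]->D => LDRRRRUL VALID
Fold 3: move[3]->D => LDRDRRUL VALID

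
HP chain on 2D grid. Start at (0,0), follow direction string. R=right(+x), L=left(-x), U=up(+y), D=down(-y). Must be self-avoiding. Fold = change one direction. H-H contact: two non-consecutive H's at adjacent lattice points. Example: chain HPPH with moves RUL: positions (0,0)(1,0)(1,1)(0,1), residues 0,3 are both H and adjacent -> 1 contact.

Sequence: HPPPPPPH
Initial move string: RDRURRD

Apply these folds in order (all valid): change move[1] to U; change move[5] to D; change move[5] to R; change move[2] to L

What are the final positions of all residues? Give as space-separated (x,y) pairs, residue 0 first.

Answer: (0,0) (1,0) (1,1) (0,1) (0,2) (1,2) (2,2) (2,1)

Derivation:
Initial moves: RDRURRD
Fold: move[1]->U => RURURRD (positions: [(0, 0), (1, 0), (1, 1), (2, 1), (2, 2), (3, 2), (4, 2), (4, 1)])
Fold: move[5]->D => RURURDD (positions: [(0, 0), (1, 0), (1, 1), (2, 1), (2, 2), (3, 2), (3, 1), (3, 0)])
Fold: move[5]->R => RURURRD (positions: [(0, 0), (1, 0), (1, 1), (2, 1), (2, 2), (3, 2), (4, 2), (4, 1)])
Fold: move[2]->L => RULURRD (positions: [(0, 0), (1, 0), (1, 1), (0, 1), (0, 2), (1, 2), (2, 2), (2, 1)])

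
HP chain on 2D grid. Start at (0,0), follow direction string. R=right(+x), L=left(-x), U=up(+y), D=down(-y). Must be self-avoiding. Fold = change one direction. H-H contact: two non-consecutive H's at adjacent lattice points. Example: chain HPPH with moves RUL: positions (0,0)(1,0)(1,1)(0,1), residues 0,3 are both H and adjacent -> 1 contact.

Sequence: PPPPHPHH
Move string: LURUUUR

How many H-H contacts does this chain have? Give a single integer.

Positions: [(0, 0), (-1, 0), (-1, 1), (0, 1), (0, 2), (0, 3), (0, 4), (1, 4)]
No H-H contacts found.

Answer: 0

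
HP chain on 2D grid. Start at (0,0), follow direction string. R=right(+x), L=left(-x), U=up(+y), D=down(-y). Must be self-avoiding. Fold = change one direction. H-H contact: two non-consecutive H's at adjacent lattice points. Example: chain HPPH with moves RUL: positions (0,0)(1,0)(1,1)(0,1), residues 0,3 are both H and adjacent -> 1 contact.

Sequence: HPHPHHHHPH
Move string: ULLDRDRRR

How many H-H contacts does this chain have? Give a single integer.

Positions: [(0, 0), (0, 1), (-1, 1), (-2, 1), (-2, 0), (-1, 0), (-1, -1), (0, -1), (1, -1), (2, -1)]
H-H contact: residue 0 @(0,0) - residue 5 @(-1, 0)
H-H contact: residue 0 @(0,0) - residue 7 @(0, -1)
H-H contact: residue 2 @(-1,1) - residue 5 @(-1, 0)

Answer: 3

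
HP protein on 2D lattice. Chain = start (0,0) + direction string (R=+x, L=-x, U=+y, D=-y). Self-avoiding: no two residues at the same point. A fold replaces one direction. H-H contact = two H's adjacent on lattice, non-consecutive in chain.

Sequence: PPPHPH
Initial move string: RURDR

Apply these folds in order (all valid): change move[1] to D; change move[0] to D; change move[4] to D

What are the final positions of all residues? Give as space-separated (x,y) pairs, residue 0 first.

Initial moves: RURDR
Fold: move[1]->D => RDRDR (positions: [(0, 0), (1, 0), (1, -1), (2, -1), (2, -2), (3, -2)])
Fold: move[0]->D => DDRDR (positions: [(0, 0), (0, -1), (0, -2), (1, -2), (1, -3), (2, -3)])
Fold: move[4]->D => DDRDD (positions: [(0, 0), (0, -1), (0, -2), (1, -2), (1, -3), (1, -4)])

Answer: (0,0) (0,-1) (0,-2) (1,-2) (1,-3) (1,-4)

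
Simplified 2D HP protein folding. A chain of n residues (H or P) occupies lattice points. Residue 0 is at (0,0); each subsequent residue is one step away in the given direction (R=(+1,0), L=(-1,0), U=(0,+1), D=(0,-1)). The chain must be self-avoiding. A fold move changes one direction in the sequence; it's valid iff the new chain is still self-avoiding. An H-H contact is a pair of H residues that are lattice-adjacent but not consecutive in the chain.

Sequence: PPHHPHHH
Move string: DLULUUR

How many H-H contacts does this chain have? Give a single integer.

Positions: [(0, 0), (0, -1), (-1, -1), (-1, 0), (-2, 0), (-2, 1), (-2, 2), (-1, 2)]
No H-H contacts found.

Answer: 0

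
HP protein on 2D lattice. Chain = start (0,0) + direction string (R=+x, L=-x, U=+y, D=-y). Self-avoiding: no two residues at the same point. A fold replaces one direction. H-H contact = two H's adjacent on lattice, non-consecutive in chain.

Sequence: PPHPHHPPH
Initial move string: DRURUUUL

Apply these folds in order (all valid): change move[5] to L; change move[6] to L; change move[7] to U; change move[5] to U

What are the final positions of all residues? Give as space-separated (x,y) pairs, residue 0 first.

Initial moves: DRURUUUL
Fold: move[5]->L => DRURULUL (positions: [(0, 0), (0, -1), (1, -1), (1, 0), (2, 0), (2, 1), (1, 1), (1, 2), (0, 2)])
Fold: move[6]->L => DRURULLL (positions: [(0, 0), (0, -1), (1, -1), (1, 0), (2, 0), (2, 1), (1, 1), (0, 1), (-1, 1)])
Fold: move[7]->U => DRURULLU (positions: [(0, 0), (0, -1), (1, -1), (1, 0), (2, 0), (2, 1), (1, 1), (0, 1), (0, 2)])
Fold: move[5]->U => DRURUULU (positions: [(0, 0), (0, -1), (1, -1), (1, 0), (2, 0), (2, 1), (2, 2), (1, 2), (1, 3)])

Answer: (0,0) (0,-1) (1,-1) (1,0) (2,0) (2,1) (2,2) (1,2) (1,3)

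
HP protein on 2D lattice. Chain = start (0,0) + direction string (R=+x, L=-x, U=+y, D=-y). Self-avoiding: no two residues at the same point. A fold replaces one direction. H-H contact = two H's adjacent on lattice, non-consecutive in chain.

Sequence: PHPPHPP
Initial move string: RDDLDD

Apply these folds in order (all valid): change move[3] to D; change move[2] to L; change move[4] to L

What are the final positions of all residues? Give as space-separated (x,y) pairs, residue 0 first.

Answer: (0,0) (1,0) (1,-1) (0,-1) (0,-2) (-1,-2) (-1,-3)

Derivation:
Initial moves: RDDLDD
Fold: move[3]->D => RDDDDD (positions: [(0, 0), (1, 0), (1, -1), (1, -2), (1, -3), (1, -4), (1, -5)])
Fold: move[2]->L => RDLDDD (positions: [(0, 0), (1, 0), (1, -1), (0, -1), (0, -2), (0, -3), (0, -4)])
Fold: move[4]->L => RDLDLD (positions: [(0, 0), (1, 0), (1, -1), (0, -1), (0, -2), (-1, -2), (-1, -3)])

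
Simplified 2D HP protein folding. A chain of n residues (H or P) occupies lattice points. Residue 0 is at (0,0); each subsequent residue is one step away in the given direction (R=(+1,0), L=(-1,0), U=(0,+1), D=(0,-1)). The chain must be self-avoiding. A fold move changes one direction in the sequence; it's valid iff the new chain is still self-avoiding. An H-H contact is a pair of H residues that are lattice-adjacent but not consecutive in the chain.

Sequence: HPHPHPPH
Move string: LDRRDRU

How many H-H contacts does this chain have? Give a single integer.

Answer: 1

Derivation:
Positions: [(0, 0), (-1, 0), (-1, -1), (0, -1), (1, -1), (1, -2), (2, -2), (2, -1)]
H-H contact: residue 4 @(1,-1) - residue 7 @(2, -1)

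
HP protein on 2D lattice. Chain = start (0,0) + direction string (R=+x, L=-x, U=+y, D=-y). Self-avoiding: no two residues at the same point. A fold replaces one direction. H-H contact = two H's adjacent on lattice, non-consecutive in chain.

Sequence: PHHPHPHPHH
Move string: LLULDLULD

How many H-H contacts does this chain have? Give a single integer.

Positions: [(0, 0), (-1, 0), (-2, 0), (-2, 1), (-3, 1), (-3, 0), (-4, 0), (-4, 1), (-5, 1), (-5, 0)]
H-H contact: residue 6 @(-4,0) - residue 9 @(-5, 0)

Answer: 1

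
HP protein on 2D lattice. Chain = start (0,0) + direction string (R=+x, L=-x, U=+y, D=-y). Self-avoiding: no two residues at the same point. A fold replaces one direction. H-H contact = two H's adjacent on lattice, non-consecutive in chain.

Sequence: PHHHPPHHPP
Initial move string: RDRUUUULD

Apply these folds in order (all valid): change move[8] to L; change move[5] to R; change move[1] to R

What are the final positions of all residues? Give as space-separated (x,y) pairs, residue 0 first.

Initial moves: RDRUUUULD
Fold: move[8]->L => RDRUUUULL (positions: [(0, 0), (1, 0), (1, -1), (2, -1), (2, 0), (2, 1), (2, 2), (2, 3), (1, 3), (0, 3)])
Fold: move[5]->R => RDRUURULL (positions: [(0, 0), (1, 0), (1, -1), (2, -1), (2, 0), (2, 1), (3, 1), (3, 2), (2, 2), (1, 2)])
Fold: move[1]->R => RRRUURULL (positions: [(0, 0), (1, 0), (2, 0), (3, 0), (3, 1), (3, 2), (4, 2), (4, 3), (3, 3), (2, 3)])

Answer: (0,0) (1,0) (2,0) (3,0) (3,1) (3,2) (4,2) (4,3) (3,3) (2,3)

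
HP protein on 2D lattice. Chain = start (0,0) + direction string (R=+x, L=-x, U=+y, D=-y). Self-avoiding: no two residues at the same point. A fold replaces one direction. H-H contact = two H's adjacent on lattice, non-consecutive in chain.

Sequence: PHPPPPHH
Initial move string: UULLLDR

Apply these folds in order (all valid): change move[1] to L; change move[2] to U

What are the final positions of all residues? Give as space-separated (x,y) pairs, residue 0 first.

Initial moves: UULLLDR
Fold: move[1]->L => ULLLLDR (positions: [(0, 0), (0, 1), (-1, 1), (-2, 1), (-3, 1), (-4, 1), (-4, 0), (-3, 0)])
Fold: move[2]->U => ULULLDR (positions: [(0, 0), (0, 1), (-1, 1), (-1, 2), (-2, 2), (-3, 2), (-3, 1), (-2, 1)])

Answer: (0,0) (0,1) (-1,1) (-1,2) (-2,2) (-3,2) (-3,1) (-2,1)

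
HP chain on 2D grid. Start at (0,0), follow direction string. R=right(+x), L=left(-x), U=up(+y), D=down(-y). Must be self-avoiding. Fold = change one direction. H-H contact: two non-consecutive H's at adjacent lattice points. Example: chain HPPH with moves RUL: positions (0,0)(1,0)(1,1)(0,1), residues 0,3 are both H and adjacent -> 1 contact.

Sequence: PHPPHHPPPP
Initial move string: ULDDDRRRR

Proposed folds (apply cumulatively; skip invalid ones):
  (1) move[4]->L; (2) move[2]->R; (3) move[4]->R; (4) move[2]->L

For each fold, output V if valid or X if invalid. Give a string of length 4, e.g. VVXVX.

Answer: XXVX

Derivation:
Initial: ULDDDRRRR -> [(0, 0), (0, 1), (-1, 1), (-1, 0), (-1, -1), (-1, -2), (0, -2), (1, -2), (2, -2), (3, -2)]
Fold 1: move[4]->L => ULDDLRRRR INVALID (collision), skipped
Fold 2: move[2]->R => ULRDDRRRR INVALID (collision), skipped
Fold 3: move[4]->R => ULDDRRRRR VALID
Fold 4: move[2]->L => ULLDRRRRR INVALID (collision), skipped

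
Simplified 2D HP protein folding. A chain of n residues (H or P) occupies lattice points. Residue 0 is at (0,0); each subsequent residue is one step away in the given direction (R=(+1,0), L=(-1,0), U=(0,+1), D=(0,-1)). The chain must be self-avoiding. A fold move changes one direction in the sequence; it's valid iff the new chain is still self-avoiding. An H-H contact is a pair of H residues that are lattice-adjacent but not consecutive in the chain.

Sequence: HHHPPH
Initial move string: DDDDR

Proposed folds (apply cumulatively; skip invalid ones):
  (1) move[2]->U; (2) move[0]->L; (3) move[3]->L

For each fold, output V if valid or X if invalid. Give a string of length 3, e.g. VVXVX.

Answer: XVX

Derivation:
Initial: DDDDR -> [(0, 0), (0, -1), (0, -2), (0, -3), (0, -4), (1, -4)]
Fold 1: move[2]->U => DDUDR INVALID (collision), skipped
Fold 2: move[0]->L => LDDDR VALID
Fold 3: move[3]->L => LDDLR INVALID (collision), skipped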